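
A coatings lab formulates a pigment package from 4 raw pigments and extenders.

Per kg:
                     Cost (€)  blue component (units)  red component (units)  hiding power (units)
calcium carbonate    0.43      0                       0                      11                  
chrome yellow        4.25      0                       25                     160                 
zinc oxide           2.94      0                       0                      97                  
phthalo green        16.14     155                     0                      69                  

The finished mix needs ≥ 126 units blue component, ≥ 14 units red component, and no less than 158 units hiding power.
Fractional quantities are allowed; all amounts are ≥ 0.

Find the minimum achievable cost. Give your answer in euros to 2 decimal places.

€15.83

Set it up as a linear program. Let x1 = kg of calcium carbonate, x2 = kg of chrome yellow, x3 = kg of zinc oxide, x4 = kg of phthalo green.
Minimise 0.43x1 + 4.25x2 + 2.94x3 + 16.14x4 subject to:
  155x4 ≥ 126   (blue component)
  25x2 ≥ 14   (red component)
  11x1 + 160x2 + 97x3 + 69x4 ≥ 158   (hiding power)
  x1, x2, x3, x4 ≥ 0.
The optimal basis is {chrome yellow, phthalo green}; calcium carbonate, zinc oxide drop out. There the blue component and hiding power constraints are tight.
So chrome yellow = 0.6369 kg, phthalo green = 0.8129 kg.
Cost = 4.25·0.6369 + 16.14·0.8129 = 15.8270.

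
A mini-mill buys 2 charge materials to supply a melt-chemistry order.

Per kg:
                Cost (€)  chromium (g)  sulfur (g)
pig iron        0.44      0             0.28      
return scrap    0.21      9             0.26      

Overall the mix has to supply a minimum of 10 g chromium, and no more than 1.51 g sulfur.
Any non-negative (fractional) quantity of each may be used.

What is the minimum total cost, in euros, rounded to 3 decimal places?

€0.233

This is a linear program. Let x1 = kg of pig iron, x2 = kg of return scrap.
Minimize 0.44x1 + 0.21x2 subject to:
  9x2 ≥ 10   (chromium)
  0.28x1 + 0.26x2 ≤ 1.51   (sulfur)
  x1, x2 ≥ 0.
The cheapest feasible vertex uses only return scrap; pig iron is not used. Binding constraint: chromium.
Optimal quantities: return scrap = 1.111 kg.
Hence cost = 0.21·1.111 = €0.23331.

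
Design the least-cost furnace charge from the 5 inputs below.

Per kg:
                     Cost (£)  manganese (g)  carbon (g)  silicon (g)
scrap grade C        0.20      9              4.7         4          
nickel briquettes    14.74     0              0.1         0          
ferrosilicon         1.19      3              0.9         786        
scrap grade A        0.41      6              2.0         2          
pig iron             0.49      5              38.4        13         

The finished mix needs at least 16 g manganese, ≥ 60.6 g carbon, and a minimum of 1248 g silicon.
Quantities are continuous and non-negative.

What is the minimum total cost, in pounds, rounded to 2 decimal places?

Let x1 = kg of scrap grade C, x2 = kg of nickel briquettes, x3 = kg of ferrosilicon, x4 = kg of scrap grade A, x5 = kg of pig iron.
Minimize 0.2x1 + 14.74x2 + 1.19x3 + 0.41x4 + 0.49x5 s.t.:
  9x1 + 3x3 + 6x4 + 5x5 ≥ 16   (manganese)
  4.7x1 + 0.1x2 + 0.9x3 + 2x4 + 38.4x5 ≥ 60.6   (carbon)
  4x1 + 786x3 + 2x4 + 13x5 ≥ 1248   (silicon)
  x1, x2, x3, x4, x5 ≥ 0.
At the optimum only scrap grade C, ferrosilicon, pig iron are positive (nickel briquettes, scrap grade A = 0). There the manganese, carbon, silicon constraints are tight.
So scrap grade C = 0.4303 kg, ferrosilicon = 1.561 kg, pig iron = 1.489 kg.
Hence cost = 0.2·0.4303 + 1.19·1.561 + 0.49·1.489 = £2.6733.

£2.67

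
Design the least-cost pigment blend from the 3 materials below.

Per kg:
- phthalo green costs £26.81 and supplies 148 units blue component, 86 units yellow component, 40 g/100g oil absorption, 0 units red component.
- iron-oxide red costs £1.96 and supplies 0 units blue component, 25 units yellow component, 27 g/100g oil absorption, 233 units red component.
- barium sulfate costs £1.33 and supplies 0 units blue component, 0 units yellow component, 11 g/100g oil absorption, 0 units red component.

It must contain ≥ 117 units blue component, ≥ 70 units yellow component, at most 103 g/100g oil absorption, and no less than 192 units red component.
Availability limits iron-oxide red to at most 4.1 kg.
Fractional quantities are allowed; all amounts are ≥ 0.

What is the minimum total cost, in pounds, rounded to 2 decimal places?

Set it up as a linear program. Let x1 = kg of phthalo green, x2 = kg of iron-oxide red, x3 = kg of barium sulfate.
Minimize 26.81x1 + 1.96x2 + 1.33x3 with:
  148x1 ≥ 117   (blue component)
  86x1 + 25x2 ≥ 70   (yellow component)
  40x1 + 27x2 + 11x3 ≤ 103   (oil absorption)
  233x2 ≥ 192   (red component)
  x2 ≤ 4.1
  x1, x2, x3 ≥ 0.
At the optimum only phthalo green, iron-oxide red are positive (barium sulfate = 0). The blue component and red component requirements are met with equality.
That vertex is x1 = 0.7905, x2 = 0.824.
Objective = 26.81·0.7905 + 1.96·0.824 = 22.8083.

£22.81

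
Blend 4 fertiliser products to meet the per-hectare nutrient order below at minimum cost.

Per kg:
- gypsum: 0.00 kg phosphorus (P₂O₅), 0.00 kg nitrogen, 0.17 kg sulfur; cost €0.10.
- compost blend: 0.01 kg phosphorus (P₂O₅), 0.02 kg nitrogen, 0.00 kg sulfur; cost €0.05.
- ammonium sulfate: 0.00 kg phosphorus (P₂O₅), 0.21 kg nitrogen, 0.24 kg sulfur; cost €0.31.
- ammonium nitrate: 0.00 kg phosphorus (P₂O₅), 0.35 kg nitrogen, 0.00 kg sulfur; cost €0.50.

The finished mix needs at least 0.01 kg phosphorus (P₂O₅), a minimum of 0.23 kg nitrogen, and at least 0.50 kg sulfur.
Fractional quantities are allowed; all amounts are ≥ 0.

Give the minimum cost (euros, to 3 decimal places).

€0.513

This is a linear program. Let x1 = kg of gypsum, x2 = kg of compost blend, x3 = kg of ammonium sulfate, x4 = kg of ammonium nitrate.
min 0.1x1 + 0.05x2 + 0.31x3 + 0.5x4 s.t.:
  0.01x2 ≥ 0.01   (phosphorus (P₂O₅))
  0.02x2 + 0.21x3 + 0.35x4 ≥ 0.23   (nitrogen)
  0.17x1 + 0.24x3 ≥ 0.5   (sulfur)
  x1, x2, x3, x4 ≥ 0.
The minimum-cost mix takes nothing from ammonium nitrate — only gypsum, compost blend, ammonium sulfate. There the phosphorus (P₂O₅), nitrogen, sulfur constraints are tight.
That vertex is x1 = 1.529, x2 = 1, x3 = 1.
Hence cost = 0.1·1.529 + 0.05·1 + 0.31·1 = €0.51290.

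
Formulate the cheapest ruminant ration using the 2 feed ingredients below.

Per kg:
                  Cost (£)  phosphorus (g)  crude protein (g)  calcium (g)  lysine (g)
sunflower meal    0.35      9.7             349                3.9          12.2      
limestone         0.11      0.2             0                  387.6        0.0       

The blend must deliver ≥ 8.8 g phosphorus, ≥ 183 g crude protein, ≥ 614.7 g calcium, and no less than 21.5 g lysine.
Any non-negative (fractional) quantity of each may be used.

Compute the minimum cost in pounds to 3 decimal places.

This is a linear program. Let x1 = kg of sunflower meal, x2 = kg of limestone.
Minimize 0.35x1 + 0.11x2 subject to:
  9.7x1 + 0.2x2 ≥ 8.8   (phosphorus)
  349x1 ≥ 183   (crude protein)
  3.9x1 + 387.6x2 ≥ 614.7   (calcium)
  12.2x1 ≥ 21.5   (lysine)
  x1, x2 ≥ 0.
Both inputs are positive at the optimum. Binding constraints: calcium and lysine.
So sunflower meal = 1.762 kg, limestone = 1.568 kg.
Cost = 0.35·1.762 + 0.11·1.568 = 0.78918.

£0.789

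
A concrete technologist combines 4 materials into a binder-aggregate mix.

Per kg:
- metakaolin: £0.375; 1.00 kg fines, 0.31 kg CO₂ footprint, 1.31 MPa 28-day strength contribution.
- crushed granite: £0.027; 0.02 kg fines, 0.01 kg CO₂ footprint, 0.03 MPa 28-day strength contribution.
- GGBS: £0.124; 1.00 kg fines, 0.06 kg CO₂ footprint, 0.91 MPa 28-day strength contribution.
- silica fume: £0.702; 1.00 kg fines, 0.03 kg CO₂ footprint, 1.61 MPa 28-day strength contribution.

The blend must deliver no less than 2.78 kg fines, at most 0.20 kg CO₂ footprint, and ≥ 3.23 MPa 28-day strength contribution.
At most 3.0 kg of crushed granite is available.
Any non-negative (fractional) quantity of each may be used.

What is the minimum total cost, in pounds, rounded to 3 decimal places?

Set it up as a linear program. Let x1 = kg of metakaolin, x2 = kg of crushed granite, x3 = kg of GGBS, x4 = kg of silica fume.
Minimise 0.375x1 + 0.027x2 + 0.124x3 + 0.702x4 subject to:
  1x1 + 0.02x2 + 1x3 + 1x4 ≥ 2.78   (fines)
  0.31x1 + 0.01x2 + 0.06x3 + 0.03x4 ≤ 0.2   (CO₂ footprint)
  1.31x1 + 0.03x2 + 0.91x3 + 1.61x4 ≥ 3.23   (28-day strength contribution)
  x2 ≤ 3
  x1, x2, x3, x4 ≥ 0.
At the optimum only GGBS, silica fume are positive (metakaolin, crushed granite = 0). There the CO₂ footprint and 28-day strength contribution constraints are tight.
That vertex is x3 = 3.248, x4 = 0.1703.
Objective = 0.124·3.248 + 0.702·0.1703 = 0.52230.

£0.522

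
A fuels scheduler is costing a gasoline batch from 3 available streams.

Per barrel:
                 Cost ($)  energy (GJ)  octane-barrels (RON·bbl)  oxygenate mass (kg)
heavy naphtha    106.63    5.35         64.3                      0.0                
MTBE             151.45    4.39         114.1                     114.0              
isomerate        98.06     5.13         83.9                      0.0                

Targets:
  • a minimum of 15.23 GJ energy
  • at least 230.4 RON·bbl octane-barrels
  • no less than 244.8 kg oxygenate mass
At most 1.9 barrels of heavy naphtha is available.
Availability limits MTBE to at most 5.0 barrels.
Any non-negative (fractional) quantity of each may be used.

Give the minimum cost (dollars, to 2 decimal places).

$436.14

Let x1 = barrels of heavy naphtha, x2 = barrels of MTBE, x3 = barrels of isomerate.
Minimise 106.63x1 + 151.45x2 + 98.06x3 s.t.:
  5.35x1 + 4.39x2 + 5.13x3 ≥ 15.23   (energy)
  64.3x1 + 114.1x2 + 83.9x3 ≥ 230.4   (octane-barrels)
  114x2 ≥ 244.8   (oxygenate mass)
  x1 ≤ 1.9
  x2 ≤ 5
  x1, x2, x3 ≥ 0.
The optimal basis is {MTBE, isomerate}; heavy naphtha drops out. There the energy and oxygenate mass constraints are tight.
That vertex is x2 = 2.14737, x3 = 1.1312.
Total cost: 151.45·2.14737 + 98.06·1.1312 = 436.1447.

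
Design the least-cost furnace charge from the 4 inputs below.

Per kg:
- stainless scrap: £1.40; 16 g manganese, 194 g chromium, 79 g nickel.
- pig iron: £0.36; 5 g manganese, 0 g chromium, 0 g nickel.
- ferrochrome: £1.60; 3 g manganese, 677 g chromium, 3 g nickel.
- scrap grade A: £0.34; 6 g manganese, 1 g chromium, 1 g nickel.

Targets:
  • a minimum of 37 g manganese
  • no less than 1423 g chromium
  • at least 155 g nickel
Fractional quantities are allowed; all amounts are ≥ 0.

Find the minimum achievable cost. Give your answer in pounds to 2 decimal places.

This is a linear program. Let x1 = kg of stainless scrap, x2 = kg of pig iron, x3 = kg of ferrochrome, x4 = kg of scrap grade A.
min 1.4x1 + 0.36x2 + 1.6x3 + 0.34x4 with:
  16x1 + 5x2 + 3x3 + 6x4 ≥ 37   (manganese)
  194x1 + 677x3 + 1x4 ≥ 1423   (chromium)
  79x1 + 3x3 + 1x4 ≥ 155   (nickel)
  x1, x2, x3, x4 ≥ 0.
The minimum-cost mix takes nothing from pig iron — only stainless scrap, ferrochrome, scrap grade A. There the manganese, chromium, nickel constraints are tight.
So stainless scrap = 1.899 kg, ferrochrome = 1.557 kg, scrap grade A = 0.3246 kg.
Hence cost = 1.4·1.899 + 1.6·1.557 + 0.34·0.3246 = £5.2602.

£5.26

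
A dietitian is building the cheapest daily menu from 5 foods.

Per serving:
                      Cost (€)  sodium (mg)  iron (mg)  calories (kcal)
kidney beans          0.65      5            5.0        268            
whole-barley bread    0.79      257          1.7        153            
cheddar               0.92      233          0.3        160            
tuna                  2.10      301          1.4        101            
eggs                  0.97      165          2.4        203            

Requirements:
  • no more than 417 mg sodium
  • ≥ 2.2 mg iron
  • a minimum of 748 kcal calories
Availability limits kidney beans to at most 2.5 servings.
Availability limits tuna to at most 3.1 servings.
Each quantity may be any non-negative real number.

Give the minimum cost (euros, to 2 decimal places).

This is a linear program. Let x1 = servings of kidney beans, x2 = servings of whole-barley bread, x3 = servings of cheddar, x4 = servings of tuna, x5 = servings of eggs.
min 0.65x1 + 0.79x2 + 0.92x3 + 2.1x4 + 0.97x5 with:
  5x1 + 257x2 + 233x3 + 301x4 + 165x5 ≤ 417   (sodium)
  5x1 + 1.7x2 + 0.3x3 + 1.4x4 + 2.4x5 ≥ 2.2   (iron)
  268x1 + 153x2 + 160x3 + 101x4 + 203x5 ≥ 748   (calories)
  x1 ≤ 2.5
  x4 ≤ 3.1
  x1, x2, x3, x4, x5 ≥ 0.
The optimal basis is {kidney beans, eggs}; whole-barley bread, cheddar, tuna drop out. Binding constraints: calories and the kidney beans cap.
So kidney beans = 2.5 servings, eggs = 0.3842 servings.
Hence cost = 0.65·2.5 + 0.97·0.3842 = €1.9977.

€2.00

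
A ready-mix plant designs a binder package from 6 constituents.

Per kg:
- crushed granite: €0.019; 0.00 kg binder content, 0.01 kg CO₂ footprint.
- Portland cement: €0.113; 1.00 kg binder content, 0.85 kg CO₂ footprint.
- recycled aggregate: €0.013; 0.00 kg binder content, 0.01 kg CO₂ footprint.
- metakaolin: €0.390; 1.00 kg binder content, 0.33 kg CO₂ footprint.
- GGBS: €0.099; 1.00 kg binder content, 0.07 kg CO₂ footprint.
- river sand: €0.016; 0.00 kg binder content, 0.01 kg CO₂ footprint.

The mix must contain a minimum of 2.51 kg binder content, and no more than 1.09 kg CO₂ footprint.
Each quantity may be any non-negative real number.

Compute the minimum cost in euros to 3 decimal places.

Let x1 = kg of crushed granite, x2 = kg of Portland cement, x3 = kg of recycled aggregate, x4 = kg of metakaolin, x5 = kg of GGBS, x6 = kg of river sand.
Minimise 0.019x1 + 0.113x2 + 0.013x3 + 0.39x4 + 0.099x5 + 0.016x6 subject to:
  1x2 + 1x4 + 1x5 ≥ 2.51   (binder content)
  0.01x1 + 0.85x2 + 0.01x3 + 0.33x4 + 0.07x5 + 0.01x6 ≤ 1.09   (CO₂ footprint)
  x1, x2, x3, x4, x5, x6 ≥ 0.
At the optimum only GGBS is positive (crushed granite, Portland cement, recycled aggregate, metakaolin, river sand = 0). There the binder content constraint is tight.
So GGBS = 2.51 kg.
Objective = 0.099·2.51 = 0.24849.

€0.248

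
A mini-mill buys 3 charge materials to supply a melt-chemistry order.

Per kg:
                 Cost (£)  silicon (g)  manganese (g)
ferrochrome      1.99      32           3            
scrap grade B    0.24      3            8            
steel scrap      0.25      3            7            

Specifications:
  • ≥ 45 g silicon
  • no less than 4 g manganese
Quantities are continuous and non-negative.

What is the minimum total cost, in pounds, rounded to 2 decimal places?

£2.80

Let x1 = kg of ferrochrome, x2 = kg of scrap grade B, x3 = kg of steel scrap.
min 1.99x1 + 0.24x2 + 0.25x3 with:
  32x1 + 3x2 + 3x3 ≥ 45   (silicon)
  3x1 + 8x2 + 7x3 ≥ 4   (manganese)
  x1, x2, x3 ≥ 0.
At the optimum only ferrochrome is positive (scrap grade B, steel scrap = 0). Binding constraint: silicon.
Solving gives x1 = 1.406.
Hence cost = 1.99·1.406 = £2.7979.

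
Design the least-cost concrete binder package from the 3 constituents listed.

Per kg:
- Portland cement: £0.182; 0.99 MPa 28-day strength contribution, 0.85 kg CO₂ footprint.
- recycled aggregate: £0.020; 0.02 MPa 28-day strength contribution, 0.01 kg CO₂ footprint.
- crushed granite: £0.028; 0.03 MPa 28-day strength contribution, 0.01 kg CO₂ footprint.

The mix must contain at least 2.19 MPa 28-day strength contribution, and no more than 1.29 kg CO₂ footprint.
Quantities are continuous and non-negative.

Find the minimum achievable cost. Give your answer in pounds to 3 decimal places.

Treat it as an LP. Let x1 = kg of Portland cement, x2 = kg of recycled aggregate, x3 = kg of crushed granite.
Minimise 0.182x1 + 0.02x2 + 0.028x3 subject to:
  0.99x1 + 0.02x2 + 0.03x3 ≥ 2.19   (28-day strength contribution)
  0.85x1 + 0.01x2 + 0.01x3 ≤ 1.29   (CO₂ footprint)
  x1, x2, x3 ≥ 0.
The minimum-cost mix takes nothing from recycled aggregate — only Portland cement, crushed granite. The 28-day strength contribution and CO₂ footprint requirements are met with equality.
Optimal quantities: Portland cement = 1.077 kg, crushed granite = 37.46 kg.
Total cost: 0.182·1.077 + 0.028·37.46 = 1.24489.

£1.245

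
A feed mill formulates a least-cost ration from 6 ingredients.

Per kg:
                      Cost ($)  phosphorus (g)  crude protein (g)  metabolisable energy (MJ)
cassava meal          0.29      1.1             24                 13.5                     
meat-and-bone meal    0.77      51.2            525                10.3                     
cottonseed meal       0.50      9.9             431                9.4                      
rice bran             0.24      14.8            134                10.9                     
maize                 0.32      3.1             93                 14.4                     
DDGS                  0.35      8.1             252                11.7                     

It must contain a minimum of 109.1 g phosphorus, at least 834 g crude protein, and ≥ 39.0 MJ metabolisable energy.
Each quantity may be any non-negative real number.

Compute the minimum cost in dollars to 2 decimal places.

Treat it as an LP. Let x1 = kg of cassava meal, x2 = kg of meat-and-bone meal, x3 = kg of cottonseed meal, x4 = kg of rice bran, x5 = kg of maize, x6 = kg of DDGS.
Minimise 0.29x1 + 0.77x2 + 0.5x3 + 0.24x4 + 0.32x5 + 0.35x6 with:
  1.1x1 + 51.2x2 + 9.9x3 + 14.8x4 + 3.1x5 + 8.1x6 ≥ 109.1   (phosphorus)
  24x1 + 525x2 + 431x3 + 134x4 + 93x5 + 252x6 ≥ 834   (crude protein)
  13.5x1 + 10.3x2 + 9.4x3 + 10.9x4 + 14.4x5 + 11.7x6 ≥ 39   (metabolisable energy)
  x1, x2, x3, x4, x5, x6 ≥ 0.
The minimum-cost mix takes nothing from cassava meal, cottonseed meal, maize, DDGS — only meat-and-bone meal, rice bran. Binding constraints: phosphorus and metabolisable energy.
Solving gives x2 = 1.509, x4 = 2.152.
Objective = 0.77·1.509 + 0.24·2.152 = 1.6784.

$1.68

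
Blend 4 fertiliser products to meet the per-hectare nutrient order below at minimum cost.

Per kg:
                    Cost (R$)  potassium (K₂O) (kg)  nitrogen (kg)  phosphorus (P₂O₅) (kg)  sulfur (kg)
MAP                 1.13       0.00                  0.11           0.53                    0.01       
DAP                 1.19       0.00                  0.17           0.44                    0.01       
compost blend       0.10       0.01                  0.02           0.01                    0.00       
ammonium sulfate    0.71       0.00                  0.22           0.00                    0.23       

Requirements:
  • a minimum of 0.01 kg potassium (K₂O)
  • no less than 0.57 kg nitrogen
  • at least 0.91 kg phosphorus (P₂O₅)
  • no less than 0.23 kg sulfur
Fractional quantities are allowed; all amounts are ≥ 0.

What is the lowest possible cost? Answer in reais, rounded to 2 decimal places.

Let x1 = kg of MAP, x2 = kg of DAP, x3 = kg of compost blend, x4 = kg of ammonium sulfate.
Minimise 1.13x1 + 1.19x2 + 0.1x3 + 0.71x4 s.t.:
  0.01x3 ≥ 0.01   (potassium (K₂O))
  0.11x1 + 0.17x2 + 0.02x3 + 0.22x4 ≥ 0.57   (nitrogen)
  0.53x1 + 0.44x2 + 0.01x3 ≥ 0.91   (phosphorus (P₂O₅))
  0.01x1 + 0.01x2 + 0.23x4 ≥ 0.23   (sulfur)
  x1, x2, x3, x4 ≥ 0.
The minimum-cost mix takes nothing from MAP — only DAP, compost blend, ammonium sulfate. The potassium (K₂O), nitrogen, phosphorus (P₂O₅) requirements are met with equality.
So DAP = 2.045 kg, compost blend = 1 kg, ammonium sulfate = 0.9194 kg.
Cost = 1.19·2.045 + 0.1·1 + 0.71·0.9194 = 3.1863.

R$3.19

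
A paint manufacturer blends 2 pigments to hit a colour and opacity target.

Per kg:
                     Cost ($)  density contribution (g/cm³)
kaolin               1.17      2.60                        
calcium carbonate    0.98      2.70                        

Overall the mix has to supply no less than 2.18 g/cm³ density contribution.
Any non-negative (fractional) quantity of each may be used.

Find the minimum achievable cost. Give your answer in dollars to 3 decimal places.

This is a linear program. Let x1 = kg of kaolin, x2 = kg of calcium carbonate.
min 1.17x1 + 0.98x2 subject to:
  2.6x1 + 2.7x2 ≥ 2.18   (density contribution)
  x1, x2 ≥ 0.
The cheapest feasible vertex uses only calcium carbonate; kaolin is not used. The density contribution requirement is met with equality.
Optimal quantities: calcium carbonate = 0.8074 kg.
Objective = 0.98·0.8074 = 0.79125.

$0.791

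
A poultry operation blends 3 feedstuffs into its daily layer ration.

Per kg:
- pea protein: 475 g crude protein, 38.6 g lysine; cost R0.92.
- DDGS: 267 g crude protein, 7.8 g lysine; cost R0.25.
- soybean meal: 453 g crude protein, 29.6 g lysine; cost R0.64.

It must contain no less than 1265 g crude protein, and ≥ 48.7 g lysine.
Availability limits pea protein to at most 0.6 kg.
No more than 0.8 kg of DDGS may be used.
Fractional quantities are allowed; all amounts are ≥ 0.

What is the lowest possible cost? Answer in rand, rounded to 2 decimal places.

R1.69

Treat it as an LP. Let x1 = kg of pea protein, x2 = kg of DDGS, x3 = kg of soybean meal.
Minimize 0.92x1 + 0.25x2 + 0.64x3 s.t.:
  475x1 + 267x2 + 453x3 ≥ 1265   (crude protein)
  38.6x1 + 7.8x2 + 29.6x3 ≥ 48.7   (lysine)
  x1 ≤ 0.6
  x2 ≤ 0.8
  x1, x2, x3 ≥ 0.
The cheapest feasible vertex uses only DDGS, soybean meal; pea protein is not used. The crude protein and the DDGS cap requirements are met with equality.
So DDGS = 0.8 kg, soybean meal = 2.321 kg.
Cost = 0.25·0.8 + 0.64·2.321 = 1.6854.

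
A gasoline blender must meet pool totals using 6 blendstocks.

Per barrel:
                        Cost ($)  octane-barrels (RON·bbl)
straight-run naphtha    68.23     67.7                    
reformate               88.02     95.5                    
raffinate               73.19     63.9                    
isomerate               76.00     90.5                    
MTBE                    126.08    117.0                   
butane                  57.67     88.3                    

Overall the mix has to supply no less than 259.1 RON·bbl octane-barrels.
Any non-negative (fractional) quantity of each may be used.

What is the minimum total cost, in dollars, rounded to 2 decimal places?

Let x1 = barrels of straight-run naphtha, x2 = barrels of reformate, x3 = barrels of raffinate, x4 = barrels of isomerate, x5 = barrels of MTBE, x6 = barrels of butane.
min 68.23x1 + 88.02x2 + 73.19x3 + 76x4 + 126.08x5 + 57.67x6 subject to:
  67.7x1 + 95.5x2 + 63.9x3 + 90.5x4 + 117x5 + 88.3x6 ≥ 259.1   (octane-barrels)
  x1, x2, x3, x4, x5, x6 ≥ 0.
The minimum-cost mix takes nothing from straight-run naphtha, reformate, raffinate, isomerate, MTBE — only butane. Binding constraint: octane-barrels.
That vertex is x6 = 2.9343.
Cost = 57.67·2.9343 = 169.2211.

$169.22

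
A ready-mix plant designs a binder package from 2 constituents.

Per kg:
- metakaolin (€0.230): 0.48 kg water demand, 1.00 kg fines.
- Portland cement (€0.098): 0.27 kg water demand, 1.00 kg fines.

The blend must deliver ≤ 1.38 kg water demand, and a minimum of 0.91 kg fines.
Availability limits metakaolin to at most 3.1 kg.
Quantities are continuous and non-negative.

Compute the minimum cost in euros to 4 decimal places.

Let x1 = kg of metakaolin, x2 = kg of Portland cement.
Minimize 0.23x1 + 0.098x2 s.t.:
  0.48x1 + 0.27x2 ≤ 1.38   (water demand)
  1x1 + 1x2 ≥ 0.91   (fines)
  x1 ≤ 3.1
  x1, x2 ≥ 0.
The optimal basis is {Portland cement}; metakaolin drops out. The fines requirement is met with equality.
Optimal quantities: Portland cement = 0.91 kg.
Cost = 0.098·0.91 = 0.089180.

€0.0892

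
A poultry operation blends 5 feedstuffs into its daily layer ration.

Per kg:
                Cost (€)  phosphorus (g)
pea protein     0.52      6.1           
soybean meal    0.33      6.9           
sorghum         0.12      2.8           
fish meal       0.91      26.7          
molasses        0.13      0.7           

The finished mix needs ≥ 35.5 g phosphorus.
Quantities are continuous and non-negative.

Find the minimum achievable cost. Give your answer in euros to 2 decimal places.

€1.21

This is a linear program. Let x1 = kg of pea protein, x2 = kg of soybean meal, x3 = kg of sorghum, x4 = kg of fish meal, x5 = kg of molasses.
Minimise 0.52x1 + 0.33x2 + 0.12x3 + 0.91x4 + 0.13x5 s.t.:
  6.1x1 + 6.9x2 + 2.8x3 + 26.7x4 + 0.7x5 ≥ 35.5   (phosphorus)
  x1, x2, x3, x4, x5 ≥ 0.
At the optimum only fish meal is positive (pea protein, soybean meal, sorghum, molasses = 0). Binding constraint: phosphorus.
Solving gives x4 = 1.33.
Hence cost = 0.91·1.33 = €1.2103.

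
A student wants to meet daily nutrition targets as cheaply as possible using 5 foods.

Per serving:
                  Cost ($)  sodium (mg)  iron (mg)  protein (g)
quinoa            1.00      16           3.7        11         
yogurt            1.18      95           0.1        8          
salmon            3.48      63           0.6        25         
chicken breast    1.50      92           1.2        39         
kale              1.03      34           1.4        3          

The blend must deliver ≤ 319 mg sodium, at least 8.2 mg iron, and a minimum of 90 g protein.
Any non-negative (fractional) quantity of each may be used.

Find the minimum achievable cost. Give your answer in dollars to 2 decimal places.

$4.39

Let x1 = servings of quinoa, x2 = servings of yogurt, x3 = servings of salmon, x4 = servings of chicken breast, x5 = servings of kale.
Minimize 1x1 + 1.18x2 + 3.48x3 + 1.5x4 + 1.03x5 with:
  16x1 + 95x2 + 63x3 + 92x4 + 34x5 ≤ 319   (sodium)
  3.7x1 + 0.1x2 + 0.6x3 + 1.2x4 + 1.4x5 ≥ 8.2   (iron)
  11x1 + 8x2 + 25x3 + 39x4 + 3x5 ≥ 90   (protein)
  x1, x2, x3, x4, x5 ≥ 0.
The optimal basis is {quinoa, chicken breast}; yogurt, salmon, kale drop out. The iron and protein requirements are met with equality.
So quinoa = 1.616 servings, chicken breast = 1.852 servings.
Objective = 1·1.616 + 1.5·1.852 = 4.3940.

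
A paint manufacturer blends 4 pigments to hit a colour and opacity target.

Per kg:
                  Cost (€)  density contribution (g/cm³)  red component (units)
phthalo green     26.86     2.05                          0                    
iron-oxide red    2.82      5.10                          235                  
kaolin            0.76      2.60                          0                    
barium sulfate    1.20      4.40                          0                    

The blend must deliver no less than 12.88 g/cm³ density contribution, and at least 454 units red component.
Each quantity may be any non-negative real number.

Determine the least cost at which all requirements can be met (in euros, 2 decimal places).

€6.27

Treat it as an LP. Let x1 = kg of phthalo green, x2 = kg of iron-oxide red, x3 = kg of kaolin, x4 = kg of barium sulfate.
Minimise 26.86x1 + 2.82x2 + 0.76x3 + 1.2x4 with:
  2.05x1 + 5.1x2 + 2.6x3 + 4.4x4 ≥ 12.88   (density contribution)
  235x2 ≥ 454   (red component)
  x1, x2, x3, x4 ≥ 0.
The optimal basis is {iron-oxide red, barium sulfate}; phthalo green, kaolin drop out. There the density contribution and red component constraints are tight.
Optimal quantities: iron-oxide red = 1.932 kg, barium sulfate = 0.688 kg.
Total cost: 2.82·1.932 + 1.2·0.688 = 6.2738.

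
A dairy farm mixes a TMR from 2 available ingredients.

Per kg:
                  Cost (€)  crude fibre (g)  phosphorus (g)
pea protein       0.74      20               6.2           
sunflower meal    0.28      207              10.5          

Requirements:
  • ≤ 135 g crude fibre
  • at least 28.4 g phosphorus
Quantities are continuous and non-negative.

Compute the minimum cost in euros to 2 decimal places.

€3.15

Set it up as a linear program. Let x1 = kg of pea protein, x2 = kg of sunflower meal.
Minimize 0.74x1 + 0.28x2 subject to:
  20x1 + 207x2 ≤ 135   (crude fibre)
  6.2x1 + 10.5x2 ≥ 28.4   (phosphorus)
  x1, x2 ≥ 0.
Both inputs are positive at the optimum. There the crude fibre and phosphorus constraints are tight.
So pea protein = 4.156 kg, sunflower meal = 0.2506 kg.
Cost = 0.74·4.156 + 0.28·0.2506 = 3.1456.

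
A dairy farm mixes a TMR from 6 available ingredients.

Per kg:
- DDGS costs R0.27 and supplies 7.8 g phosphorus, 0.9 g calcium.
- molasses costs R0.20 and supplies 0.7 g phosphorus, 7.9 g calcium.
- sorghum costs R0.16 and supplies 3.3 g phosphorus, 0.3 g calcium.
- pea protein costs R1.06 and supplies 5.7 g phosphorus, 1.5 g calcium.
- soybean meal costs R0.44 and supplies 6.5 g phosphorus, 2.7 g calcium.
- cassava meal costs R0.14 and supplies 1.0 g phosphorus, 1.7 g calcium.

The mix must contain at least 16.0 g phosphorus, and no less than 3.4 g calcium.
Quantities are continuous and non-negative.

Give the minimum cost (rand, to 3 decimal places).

R0.589

Treat it as an LP. Let x1 = kg of DDGS, x2 = kg of molasses, x3 = kg of sorghum, x4 = kg of pea protein, x5 = kg of soybean meal, x6 = kg of cassava meal.
min 0.27x1 + 0.2x2 + 0.16x3 + 1.06x4 + 0.44x5 + 0.14x6 with:
  7.8x1 + 0.7x2 + 3.3x3 + 5.7x4 + 6.5x5 + 1x6 ≥ 16   (phosphorus)
  0.9x1 + 7.9x2 + 0.3x3 + 1.5x4 + 2.7x5 + 1.7x6 ≥ 3.4   (calcium)
  x1, x2, x3, x4, x5, x6 ≥ 0.
The minimum-cost mix takes nothing from sorghum, pea protein, soybean meal, cassava meal — only DDGS, molasses. There the phosphorus and calcium constraints are tight.
Solving gives x1 = 2.033, x2 = 0.1987.
Objective = 0.27·2.033 + 0.2·0.1987 = 0.58865.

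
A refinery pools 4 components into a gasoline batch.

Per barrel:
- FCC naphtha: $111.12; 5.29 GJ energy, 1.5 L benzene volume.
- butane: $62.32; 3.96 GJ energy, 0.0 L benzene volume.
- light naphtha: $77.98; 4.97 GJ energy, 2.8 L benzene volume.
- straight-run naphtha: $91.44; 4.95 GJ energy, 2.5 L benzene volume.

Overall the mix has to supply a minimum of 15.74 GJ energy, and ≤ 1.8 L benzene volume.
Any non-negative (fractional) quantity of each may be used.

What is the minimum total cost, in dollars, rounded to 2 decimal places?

$247.56

Treat it as an LP. Let x1 = barrels of FCC naphtha, x2 = barrels of butane, x3 = barrels of light naphtha, x4 = barrels of straight-run naphtha.
min 111.12x1 + 62.32x2 + 77.98x3 + 91.44x4 with:
  5.29x1 + 3.96x2 + 4.97x3 + 4.95x4 ≥ 15.74   (energy)
  1.5x1 + 2.8x3 + 2.5x4 ≤ 1.8   (benzene volume)
  x1, x2, x3, x4 ≥ 0.
The cheapest feasible vertex uses only butane, light naphtha; FCC naphtha, straight-run naphtha are not used. The energy and benzene volume requirements are met with equality.
So butane = 3.168 barrels, light naphtha = 0.6429 barrels.
Objective = 62.32·3.168 + 77.98·0.6429 = 247.5631.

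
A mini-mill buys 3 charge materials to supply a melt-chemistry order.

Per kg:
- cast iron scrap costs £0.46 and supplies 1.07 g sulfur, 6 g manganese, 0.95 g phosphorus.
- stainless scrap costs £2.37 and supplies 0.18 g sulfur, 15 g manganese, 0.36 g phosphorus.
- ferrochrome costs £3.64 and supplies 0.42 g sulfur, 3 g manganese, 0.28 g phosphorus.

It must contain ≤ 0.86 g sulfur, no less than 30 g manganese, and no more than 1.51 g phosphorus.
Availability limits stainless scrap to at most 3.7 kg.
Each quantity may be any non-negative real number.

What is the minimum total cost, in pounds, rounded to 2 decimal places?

This is a linear program. Let x1 = kg of cast iron scrap, x2 = kg of stainless scrap, x3 = kg of ferrochrome.
Minimise 0.46x1 + 2.37x2 + 3.64x3 s.t.:
  1.07x1 + 0.18x2 + 0.42x3 ≤ 0.86   (sulfur)
  6x1 + 15x2 + 3x3 ≥ 30   (manganese)
  0.95x1 + 0.36x2 + 0.28x3 ≤ 1.51   (phosphorus)
  x2 ≤ 3.7
  x1, x2, x3 ≥ 0.
The minimum-cost mix takes nothing from ferrochrome — only cast iron scrap, stainless scrap. There the sulfur and manganese constraints are tight.
Optimal quantities: cast iron scrap = 0.501 kg, stainless scrap = 1.8 kg.
Total cost: 0.46·0.501 + 2.37·1.8 = 4.4965.

£4.50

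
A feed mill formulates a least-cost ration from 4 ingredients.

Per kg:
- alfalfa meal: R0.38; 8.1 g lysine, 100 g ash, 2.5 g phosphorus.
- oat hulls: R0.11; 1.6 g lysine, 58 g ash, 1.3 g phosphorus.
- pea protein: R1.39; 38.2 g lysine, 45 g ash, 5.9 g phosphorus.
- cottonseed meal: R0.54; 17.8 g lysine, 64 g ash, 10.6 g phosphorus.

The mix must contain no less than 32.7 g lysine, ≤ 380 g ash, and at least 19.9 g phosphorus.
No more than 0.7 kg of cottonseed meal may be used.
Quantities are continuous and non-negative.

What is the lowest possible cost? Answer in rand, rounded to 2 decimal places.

R2.34

Let x1 = kg of alfalfa meal, x2 = kg of oat hulls, x3 = kg of pea protein, x4 = kg of cottonseed meal.
min 0.38x1 + 0.11x2 + 1.39x3 + 0.54x4 with:
  8.1x1 + 1.6x2 + 38.2x3 + 17.8x4 ≥ 32.7   (lysine)
  100x1 + 58x2 + 45x3 + 64x4 ≤ 380   (ash)
  2.5x1 + 1.3x2 + 5.9x3 + 10.6x4 ≥ 19.9   (phosphorus)
  x4 ≤ 0.7
  x1, x2, x3, x4 ≥ 0.
The cheapest feasible vertex uses only oat hulls, pea protein, cottonseed meal; alfalfa meal is not used. There the ash, phosphorus, the cottonseed meal cap constraints are tight.
Solving gives x2 = 4.991, x3 = 1.015, x4 = 0.7.
Total cost: 0.11·4.991 + 1.39·1.015 + 0.54·0.7 = 2.3379.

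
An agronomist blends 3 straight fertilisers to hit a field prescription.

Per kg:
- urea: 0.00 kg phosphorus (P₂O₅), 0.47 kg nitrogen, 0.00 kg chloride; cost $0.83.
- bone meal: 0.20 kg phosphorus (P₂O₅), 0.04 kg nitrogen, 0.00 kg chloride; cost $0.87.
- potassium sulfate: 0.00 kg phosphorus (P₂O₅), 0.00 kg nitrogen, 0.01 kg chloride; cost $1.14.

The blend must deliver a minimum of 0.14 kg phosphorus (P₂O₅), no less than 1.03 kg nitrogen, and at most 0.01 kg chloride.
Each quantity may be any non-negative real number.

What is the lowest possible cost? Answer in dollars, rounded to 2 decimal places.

Treat it as an LP. Let x1 = kg of urea, x2 = kg of bone meal, x3 = kg of potassium sulfate.
min 0.83x1 + 0.87x2 + 1.14x3 subject to:
  0.2x2 ≥ 0.14   (phosphorus (P₂O₅))
  0.47x1 + 0.04x2 ≥ 1.03   (nitrogen)
  0.01x3 ≤ 0.01   (chloride)
  x1, x2, x3 ≥ 0.
The optimal basis is {urea, bone meal}; potassium sulfate drops out. There the phosphorus (P₂O₅) and nitrogen constraints are tight.
So urea = 2.132 kg, bone meal = 0.7 kg.
Hence cost = 0.83·2.132 + 0.87·0.7 = $2.3786.

$2.38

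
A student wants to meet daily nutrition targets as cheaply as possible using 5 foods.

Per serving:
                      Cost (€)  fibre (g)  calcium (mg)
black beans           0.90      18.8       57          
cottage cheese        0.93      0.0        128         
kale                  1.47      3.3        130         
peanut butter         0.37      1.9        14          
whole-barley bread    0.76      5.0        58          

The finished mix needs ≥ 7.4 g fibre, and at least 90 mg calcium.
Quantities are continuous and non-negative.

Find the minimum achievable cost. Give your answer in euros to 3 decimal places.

€0.845

Let x1 = servings of black beans, x2 = servings of cottage cheese, x3 = servings of kale, x4 = servings of peanut butter, x5 = servings of whole-barley bread.
Minimise 0.9x1 + 0.93x2 + 1.47x3 + 0.37x4 + 0.76x5 subject to:
  18.8x1 + 3.3x3 + 1.9x4 + 5x5 ≥ 7.4   (fibre)
  57x1 + 128x2 + 130x3 + 14x4 + 58x5 ≥ 90   (calcium)
  x1, x2, x3, x4, x5 ≥ 0.
The minimum-cost mix takes nothing from kale, peanut butter, whole-barley bread — only black beans, cottage cheese. The fibre and calcium requirements are met with equality.
Solving gives x1 = 0.3936, x2 = 0.5278.
Cost = 0.9·0.3936 + 0.93·0.5278 = 0.84509.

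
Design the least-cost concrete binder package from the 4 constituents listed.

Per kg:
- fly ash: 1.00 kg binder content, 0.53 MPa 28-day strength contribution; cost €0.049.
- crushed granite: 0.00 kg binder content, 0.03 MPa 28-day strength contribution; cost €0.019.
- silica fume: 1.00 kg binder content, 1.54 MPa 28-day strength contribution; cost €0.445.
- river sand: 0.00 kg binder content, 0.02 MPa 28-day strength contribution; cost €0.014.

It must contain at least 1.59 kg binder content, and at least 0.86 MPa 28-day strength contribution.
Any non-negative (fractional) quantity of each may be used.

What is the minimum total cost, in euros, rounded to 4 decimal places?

€0.0795

Treat it as an LP. Let x1 = kg of fly ash, x2 = kg of crushed granite, x3 = kg of silica fume, x4 = kg of river sand.
min 0.049x1 + 0.019x2 + 0.445x3 + 0.014x4 subject to:
  1x1 + 1x3 ≥ 1.59   (binder content)
  0.53x1 + 0.03x2 + 1.54x3 + 0.02x4 ≥ 0.86   (28-day strength contribution)
  x1, x2, x3, x4 ≥ 0.
At the optimum only fly ash is positive (crushed granite, silica fume, river sand = 0). Binding constraint: 28-day strength contribution.
That vertex is x1 = 1.623.
Cost = 0.049·1.623 = 0.079527.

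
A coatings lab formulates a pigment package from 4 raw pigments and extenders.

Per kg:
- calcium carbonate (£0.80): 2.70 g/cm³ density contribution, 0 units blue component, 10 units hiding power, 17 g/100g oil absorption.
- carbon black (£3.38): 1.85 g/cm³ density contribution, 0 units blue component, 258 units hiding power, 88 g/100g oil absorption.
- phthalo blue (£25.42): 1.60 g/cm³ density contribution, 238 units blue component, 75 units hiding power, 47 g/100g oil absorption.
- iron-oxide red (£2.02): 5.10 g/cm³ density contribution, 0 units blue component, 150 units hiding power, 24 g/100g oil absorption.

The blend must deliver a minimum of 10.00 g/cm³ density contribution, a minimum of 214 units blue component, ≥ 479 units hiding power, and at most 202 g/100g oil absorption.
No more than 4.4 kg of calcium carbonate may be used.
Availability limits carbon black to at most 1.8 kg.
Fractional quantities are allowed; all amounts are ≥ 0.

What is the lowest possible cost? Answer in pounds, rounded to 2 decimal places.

Set it up as a linear program. Let x1 = kg of calcium carbonate, x2 = kg of carbon black, x3 = kg of phthalo blue, x4 = kg of iron-oxide red.
Minimize 0.8x1 + 3.38x2 + 25.42x3 + 2.02x4 s.t.:
  2.7x1 + 1.85x2 + 1.6x3 + 5.1x4 ≥ 10   (density contribution)
  238x3 ≥ 214   (blue component)
  10x1 + 258x2 + 75x3 + 150x4 ≥ 479   (hiding power)
  17x1 + 88x2 + 47x3 + 24x4 ≤ 202   (oil absorption)
  x1 ≤ 4.4
  x2 ≤ 1.8
  x1, x2, x3, x4 ≥ 0.
At the optimum only carbon black, phthalo blue, iron-oxide red are positive (calcium carbonate = 0). Binding constraints: density contribution, blue component, hiding power.
Optimal quantities: carbon black = 0.78472 kg, phthalo blue = 0.89916 kg, iron-oxide red = 1.394 kg.
Cost = 3.38·0.78472 + 25.42·0.89916 + 2.02·1.394 = 28.3249.

£28.32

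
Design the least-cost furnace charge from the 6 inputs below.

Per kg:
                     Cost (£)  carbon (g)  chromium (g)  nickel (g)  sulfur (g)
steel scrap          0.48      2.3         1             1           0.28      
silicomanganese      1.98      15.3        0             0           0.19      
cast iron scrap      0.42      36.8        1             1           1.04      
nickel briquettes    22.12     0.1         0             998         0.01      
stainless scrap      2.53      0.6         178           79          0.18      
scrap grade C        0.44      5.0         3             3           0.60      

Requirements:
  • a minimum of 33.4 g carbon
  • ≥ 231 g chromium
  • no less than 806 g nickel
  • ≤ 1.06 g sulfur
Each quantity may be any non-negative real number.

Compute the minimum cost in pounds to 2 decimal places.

£19.97

Treat it as an LP. Let x1 = kg of steel scrap, x2 = kg of silicomanganese, x3 = kg of cast iron scrap, x4 = kg of nickel briquettes, x5 = kg of stainless scrap, x6 = kg of scrap grade C.
Minimize 0.48x1 + 1.98x2 + 0.42x3 + 22.12x4 + 2.53x5 + 0.44x6 subject to:
  2.3x1 + 15.3x2 + 36.8x3 + 0.1x4 + 0.6x5 + 5x6 ≥ 33.4   (carbon)
  1x1 + 1x3 + 178x5 + 3x6 ≥ 231   (chromium)
  1x1 + 1x3 + 998x4 + 79x5 + 3x6 ≥ 806   (nickel)
  0.28x1 + 0.19x2 + 1.04x3 + 0.01x4 + 0.18x5 + 0.6x6 ≤ 1.06   (sulfur)
  x1, x2, x3, x4, x5, x6 ≥ 0.
The minimum-cost mix takes nothing from steel scrap, scrap grade C — only silicomanganese, cast iron scrap, nickel briquettes, stainless scrap. There the carbon, chromium, nickel, sulfur constraints are tight.
That vertex is x2 = 0.4122, x3 = 0.7132, x4 = 0.7045, x5 = 1.294.
Cost = 1.98·0.4122 + 0.42·0.7132 + 22.12·0.7045 + 2.53·1.294 = 19.9731.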